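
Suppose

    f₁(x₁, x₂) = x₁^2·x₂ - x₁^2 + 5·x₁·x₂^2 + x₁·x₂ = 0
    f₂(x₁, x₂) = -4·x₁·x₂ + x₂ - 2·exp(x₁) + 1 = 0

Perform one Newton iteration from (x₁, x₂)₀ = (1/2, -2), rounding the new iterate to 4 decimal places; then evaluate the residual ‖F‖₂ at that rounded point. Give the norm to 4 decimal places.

2.6836

At (1/2, -2): F = (8.2500, -0.297443).
Jacobian J = [[2·x₁·x₂ - 2·x₁ + 5·x₂^2 + x₂, x₁^2 + 10·x₁·x₂ + x₁], [-4·x₂ - 2·exp(x₁), -4·x₁ + 1]].
At the point, J = [[15.0000, -9.2500], [4.702557, -1.0000]] (det J = 28.498656).
Solving J·Δ = −F gives Δ = (0.3860, 1.5179).
Then the next iterate is (x₁, x₂)₁ = (0.8860, -0.4821).
Re-evaluating at (0.8860, -0.4821): F = (-0.560961, -2.624355), so ‖F‖₂ = 2.6836.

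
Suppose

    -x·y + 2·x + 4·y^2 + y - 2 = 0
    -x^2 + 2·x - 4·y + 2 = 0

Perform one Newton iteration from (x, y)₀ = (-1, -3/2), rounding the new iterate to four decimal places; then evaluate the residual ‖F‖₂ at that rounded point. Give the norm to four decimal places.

2.6101

At (-1, -3/2): F = (2.0000, 5.0000).
Jacobian J = [[-y + 2, -x + 8·y + 1], [-2·x + 2, -4]].
At the point, J = [[3.5000, -10.0000], [4.0000, -4.0000]] (det J = 26.0000).
Solving J·Δ = −F gives Δ = (-1.6154, -0.3654).
Then the next iterate is (x, y)₁ = (-2.6154, -1.8654).
Re-evaluating at (-2.6154, -1.8654): F = (-0.056099, -2.609517), so ‖F‖₂ = 2.6101.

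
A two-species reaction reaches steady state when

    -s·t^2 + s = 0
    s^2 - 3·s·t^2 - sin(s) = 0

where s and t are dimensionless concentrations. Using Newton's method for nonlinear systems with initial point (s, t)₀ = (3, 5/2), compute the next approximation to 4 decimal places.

At (3, 5/2): F = (-15.7500, -47.391120).
Jacobian J = [[-t^2 + 1, -2·s·t], [2·s - 3·t^2 - cos(s), -6·s·t]].
At the point, J = [[-5.2500, -15.0000], [-11.760008, -45.0000]] (det J = 59.849887).
Solving J·Δ = −F gives Δ = (0.0354, -1.0624).
Then the next iterate is (s, t)₁ = (3.0354, 1.4376).

(3.0354, 1.4376)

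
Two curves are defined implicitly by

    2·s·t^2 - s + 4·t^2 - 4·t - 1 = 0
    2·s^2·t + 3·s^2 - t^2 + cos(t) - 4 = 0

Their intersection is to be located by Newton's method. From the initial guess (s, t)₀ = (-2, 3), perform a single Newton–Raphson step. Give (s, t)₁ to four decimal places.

(-1.3986, 2.8058)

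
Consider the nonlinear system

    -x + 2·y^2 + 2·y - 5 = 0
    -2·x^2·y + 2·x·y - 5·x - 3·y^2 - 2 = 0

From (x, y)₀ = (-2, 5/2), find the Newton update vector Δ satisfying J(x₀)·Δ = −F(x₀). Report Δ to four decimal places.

(0.4577, -1.1702)

At (-2, 5/2): F = (14.5000, -40.7500).
Jacobian J = [[-1, 4·y + 2], [-4·x·y + 2·y - 5, -2·x^2 + 2·x - 6·y]].
At the point, J = [[-1.0000, 12.0000], [20.0000, -27.0000]] (det J = -213.0000).
Solving J·Δ = −F gives Δ = (0.4577, -1.1702).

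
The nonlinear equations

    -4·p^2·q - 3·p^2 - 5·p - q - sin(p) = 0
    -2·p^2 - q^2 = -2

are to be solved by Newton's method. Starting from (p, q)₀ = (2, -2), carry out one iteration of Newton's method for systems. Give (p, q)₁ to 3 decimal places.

(0.310, -2.880)

At (2, -2): F = (11.09070, -10.000).
Jacobian J = [[-8·p·q - 6·p - cos(p) - 5, -4·p^2 - 1], [-4·p, -2·q]].
At the point, J = [[15.41615, -17.000], [-8.000, 4.000]] (det J = -74.33541).
Solving J·Δ = −F gives Δ = (-1.690, -0.880).
Then the next iterate is (p, q)₁ = (0.310, -2.880).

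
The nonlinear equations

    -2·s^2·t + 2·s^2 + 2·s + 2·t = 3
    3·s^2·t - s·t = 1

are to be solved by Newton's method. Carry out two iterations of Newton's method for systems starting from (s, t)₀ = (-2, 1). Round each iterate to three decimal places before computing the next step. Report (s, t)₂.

At (-2, 1): F = (-5.000, 13.000).
Jacobian J = [[-4·s·t + 4·s + 2, -2·s^2 + 2], [6·s·t - t, 3·s^2 - s]].
At the point, J = [[2.000, -6.000], [-13.000, 14.000]] (det J = -50.000).
Solving J·Δ = −F gives Δ = (0.160, -0.780).
Then the next iterate is (s, t)₁ = (-1.840, 0.220).
Round to (-1.840, 0.220) and repeat: F = (-0.95846, 1.63930), J = [[-3.74080, -4.77120], [-2.64880, 11.99680]].
Δ = (-0.064, -0.151), so (s, t)₂ = (-1.904, 0.069).

(-1.904, 0.069)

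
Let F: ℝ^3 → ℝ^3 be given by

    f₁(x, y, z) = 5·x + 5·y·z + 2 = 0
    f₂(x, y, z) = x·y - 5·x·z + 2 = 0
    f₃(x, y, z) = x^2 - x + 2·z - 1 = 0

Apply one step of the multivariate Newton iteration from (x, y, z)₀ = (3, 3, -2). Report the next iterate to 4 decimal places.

(1.9607, 4.3276, 0.0982)

At (3, 3, -2): F = (-13.0000, 41.0000, 1.0000).
Jacobian J = [[5, 5·z, 5·y], [y - 5·z, x, -5·x], [2·x - 1, 0, 2]].
At the point, J = [[5.0000, -10.0000, 15.0000], [13.0000, 3.0000, -15.0000], [5.0000, 0.0000, 2.0000]] (det J = 815.0000).
Solving J·Δ = −F gives Δ = (-1.0393, 1.3276, 2.0982).
Then the next iterate is (x, y, z)₁ = (1.9607, 4.3276, 0.0982).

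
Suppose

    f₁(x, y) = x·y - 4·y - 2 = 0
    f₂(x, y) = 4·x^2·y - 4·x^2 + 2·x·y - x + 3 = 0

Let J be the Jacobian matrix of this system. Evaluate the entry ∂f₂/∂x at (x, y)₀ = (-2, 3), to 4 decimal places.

-27.0000

∂f₂/∂x = 8·x·y - 8·x + 2·y - 1.
At (-2, 3) this is -27.0000.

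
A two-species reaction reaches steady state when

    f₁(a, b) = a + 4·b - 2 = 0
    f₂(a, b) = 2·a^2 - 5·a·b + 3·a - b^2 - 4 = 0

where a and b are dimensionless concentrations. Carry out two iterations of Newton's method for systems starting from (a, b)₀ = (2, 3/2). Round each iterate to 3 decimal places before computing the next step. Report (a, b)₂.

At (2, 3/2): F = (6.000, -7.250).
Jacobian J = [[1, 4], [4·a - 5·b + 3, -5·a - 2·b]].
At the point, J = [[1.000, 4.000], [3.500, -13.000]] (det J = -27.000).
Solving J·Δ = −F gives Δ = (-1.815, -1.046).
Then the next iterate is (a, b)₁ = (0.185, 0.454).
Round to (0.185, 0.454) and repeat: F = (0.001, -4.00262), J = [[1.000, 4.000], [1.470, -1.833]].
Δ = (2.076, -0.519), so (a, b)₂ = (2.261, -0.065).

(2.261, -0.065)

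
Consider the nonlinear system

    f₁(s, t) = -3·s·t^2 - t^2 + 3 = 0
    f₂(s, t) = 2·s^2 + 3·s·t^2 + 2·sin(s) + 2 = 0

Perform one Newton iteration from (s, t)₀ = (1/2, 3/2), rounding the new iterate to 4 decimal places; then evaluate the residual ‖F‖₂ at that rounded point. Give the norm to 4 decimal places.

3.3136

At (1/2, 3/2): F = (-2.6250, 6.833851).
Jacobian J = [[-3·t^2, -6·s·t - 2·t], [4·s + 3·t^2 + 2·cos(s), 6·s·t]].
At the point, J = [[-6.7500, -7.5000], [10.505165, 4.5000]] (det J = 48.413738).
Solving J·Δ = −F gives Δ = (-0.8147, 0.3832).
Then the next iterate is (s, t)₁ = (-0.3147, 1.8832).
Re-evaluating at (-0.3147, 1.8832): F = (2.801754, -1.769186), so ‖F‖₂ = 3.3136.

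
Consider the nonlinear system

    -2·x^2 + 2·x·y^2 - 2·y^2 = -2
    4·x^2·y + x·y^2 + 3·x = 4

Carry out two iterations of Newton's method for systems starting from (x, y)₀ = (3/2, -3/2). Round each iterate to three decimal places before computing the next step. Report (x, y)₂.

(-0.208, -1.616)

At (3/2, -3/2): F = (-0.250, -9.625).
Jacobian J = [[-4·x + 2·y^2, 4·x·y - 4·y], [8·x·y + y^2 + 3, 4·x^2 + 2·x·y]].
At the point, J = [[-1.500, -3.000], [-12.750, 4.500]] (det J = -45.000).
Solving J·Δ = −F gives Δ = (-0.667, 0.250).
Then the next iterate is (x, y)₁ = (0.833, -1.250).
Round to (0.833, -1.250) and repeat: F = (0.09035, -3.66888), J = [[-0.207, 0.835], [-3.76750, 0.69306]].
Δ = (-1.041, -0.366), so (x, y)₂ = (-0.208, -1.616).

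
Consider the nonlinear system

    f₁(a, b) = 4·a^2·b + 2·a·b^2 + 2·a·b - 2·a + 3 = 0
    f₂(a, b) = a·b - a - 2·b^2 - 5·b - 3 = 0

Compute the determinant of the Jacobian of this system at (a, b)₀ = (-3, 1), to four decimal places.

264.0000

J = [[8·a·b + 2·b^2 + 2·b - 2, 4·a^2 + 4·a·b + 2·a], [b - 1, a - 4·b - 5]].
At the point, J = [[-22.0000, 18.0000], [0.0000, -12.0000]].
det J = 264.0000.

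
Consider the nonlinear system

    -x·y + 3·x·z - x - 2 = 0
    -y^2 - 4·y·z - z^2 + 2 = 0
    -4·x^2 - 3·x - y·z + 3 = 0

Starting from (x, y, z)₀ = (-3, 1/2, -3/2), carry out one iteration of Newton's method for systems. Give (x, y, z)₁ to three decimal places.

(-1.828, -0.156, -0.722)

At (-3, 1/2, -3/2): F = (16.000, 2.500, -23.250).
Jacobian J = [[-y + 3·z - 1, -x, 3·x], [0, -2·y - 4·z, -4·y - 2·z], [-8·x - 3, -z, -y]].
At the point, J = [[-6.000, 3.000, -9.000], [0.000, 5.000, 1.000], [21.000, 1.500, -0.500]] (det J = 1032.000).
Solving J·Δ = −F gives Δ = (1.172, -0.656, 0.778).
Then the next iterate is (x, y, z)₁ = (-1.828, -0.156, -0.722).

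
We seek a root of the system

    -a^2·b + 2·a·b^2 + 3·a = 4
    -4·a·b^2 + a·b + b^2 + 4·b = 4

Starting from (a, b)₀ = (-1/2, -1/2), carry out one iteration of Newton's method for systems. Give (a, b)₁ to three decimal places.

(-0.857, 8.429)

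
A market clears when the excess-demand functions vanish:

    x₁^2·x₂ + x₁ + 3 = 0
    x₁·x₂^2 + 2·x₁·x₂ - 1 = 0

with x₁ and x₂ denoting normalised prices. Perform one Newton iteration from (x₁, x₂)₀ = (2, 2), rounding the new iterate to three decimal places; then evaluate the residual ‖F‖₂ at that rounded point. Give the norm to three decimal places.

5.613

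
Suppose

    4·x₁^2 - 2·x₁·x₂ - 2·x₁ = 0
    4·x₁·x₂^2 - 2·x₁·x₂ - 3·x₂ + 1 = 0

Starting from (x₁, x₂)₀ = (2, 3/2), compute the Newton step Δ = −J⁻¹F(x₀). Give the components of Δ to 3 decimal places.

At (2, 3/2): F = (6.000, 8.500).
Jacobian J = [[8·x₁ - 2·x₂ - 2, -2·x₁], [4·x₂^2 - 2·x₂, 8·x₁·x₂ - 2·x₁ - 3]].
At the point, J = [[11.000, -4.000], [6.000, 17.000]] (det J = 211.000).
Solving J·Δ = −F gives Δ = (-0.645, -0.273).

(-0.645, -0.273)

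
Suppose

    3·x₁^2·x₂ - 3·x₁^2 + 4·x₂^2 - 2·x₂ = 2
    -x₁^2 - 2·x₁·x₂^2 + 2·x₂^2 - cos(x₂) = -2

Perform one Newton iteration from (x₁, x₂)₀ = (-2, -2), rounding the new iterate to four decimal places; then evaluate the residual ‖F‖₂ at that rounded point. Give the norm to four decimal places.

9.0352

At (-2, -2): F = (-18.0000, 22.416147).
Jacobian J = [[6·x₁·x₂ - 6·x₁, 3·x₁^2 + 8·x₂ - 2], [-2·x₁ - 2·x₂^2, -4·x₁·x₂ + 4·x₂ + sin(x₂)]].
At the point, J = [[36.0000, -6.0000], [-4.0000, -24.909297]] (det J = -920.734707).
Solving J·Δ = −F gives Δ = (0.6330, 0.7983).
Then the next iterate is (x₁, x₂)₁ = (-1.3670, -1.2017).
Re-evaluating at (-1.3670, -1.2017): F = (-6.163146, 6.606827), so ‖F‖₂ = 9.0352.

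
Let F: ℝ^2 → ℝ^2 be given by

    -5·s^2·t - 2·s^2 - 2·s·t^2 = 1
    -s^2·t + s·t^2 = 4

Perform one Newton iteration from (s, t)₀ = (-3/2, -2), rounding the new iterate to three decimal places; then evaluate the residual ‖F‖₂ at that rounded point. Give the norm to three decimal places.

At (-3/2, -2): F = (29.000, -5.500).
Jacobian J = [[-10·s·t - 4·s - 2·t^2, -5·s^2 - 4·s·t], [-2·s·t + t^2, -s^2 + 2·s·t]].
At the point, J = [[-32.000, -23.250], [-2.000, 3.750]] (det J = -166.500).
Solving J·Δ = −F gives Δ = (-0.115, 1.405).
Then the next iterate is (s, t)₁ = (-1.615, -0.595).
Re-evaluating at (-1.615, -0.595): F = (2.68652, -3.01986), so ‖F‖₂ = 4.042.

4.042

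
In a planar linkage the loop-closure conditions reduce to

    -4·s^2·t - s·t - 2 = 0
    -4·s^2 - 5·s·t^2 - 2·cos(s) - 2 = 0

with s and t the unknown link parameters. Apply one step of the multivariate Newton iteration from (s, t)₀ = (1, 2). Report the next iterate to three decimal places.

(0.542, 1.249)

At (1, 2): F = (-12.000, -27.08060).
Jacobian J = [[-8·s·t - t, -4·s^2 - s], [-8·s - 5·t^2 + 2·sin(s), -10·s·t]].
At the point, J = [[-18.000, -5.000], [-26.31706, -20.000]] (det J = 228.41471).
Solving J·Δ = −F gives Δ = (-0.458, -0.751).
Then the next iterate is (s, t)₁ = (0.542, 1.249).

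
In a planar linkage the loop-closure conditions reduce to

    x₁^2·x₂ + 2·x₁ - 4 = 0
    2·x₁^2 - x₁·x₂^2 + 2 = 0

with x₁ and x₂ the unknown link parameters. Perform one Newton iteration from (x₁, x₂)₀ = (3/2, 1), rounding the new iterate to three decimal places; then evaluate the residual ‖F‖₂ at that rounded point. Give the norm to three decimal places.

At (3/2, 1): F = (1.250, 5.000).
Jacobian J = [[2·x₁·x₂ + 2, x₁^2], [4·x₁ - x₂^2, -2·x₁·x₂]].
At the point, J = [[5.000, 2.250], [5.000, -3.000]] (det J = -26.250).
Solving J·Δ = −F gives Δ = (-0.571, 0.714).
Then the next iterate is (x₁, x₂)₁ = (0.929, 1.714).
Re-evaluating at (0.929, 1.714): F = (-0.66275, 0.99687), so ‖F‖₂ = 1.197.

1.197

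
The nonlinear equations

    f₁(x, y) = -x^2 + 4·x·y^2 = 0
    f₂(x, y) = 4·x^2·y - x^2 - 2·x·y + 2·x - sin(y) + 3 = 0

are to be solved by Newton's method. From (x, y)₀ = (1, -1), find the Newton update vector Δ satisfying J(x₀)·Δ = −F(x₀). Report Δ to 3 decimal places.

At (1, -1): F = (3.000, 2.84147).
Jacobian J = [[-2·x + 4·y^2, 8·x·y], [8·x·y - 2·x - 2·y + 2, 4·x^2 - 2·x - cos(y)]].
At the point, J = [[2.000, -8.000], [-6.000, 1.45970]] (det J = -45.08060).
Solving J·Δ = −F gives Δ = (0.601, 0.525).

(0.601, 0.525)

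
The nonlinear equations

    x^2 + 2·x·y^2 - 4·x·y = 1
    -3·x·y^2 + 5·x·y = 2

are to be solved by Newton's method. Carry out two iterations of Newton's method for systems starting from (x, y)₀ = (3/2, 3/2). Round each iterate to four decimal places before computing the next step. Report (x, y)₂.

(2.0933, 1.4468)

At (3/2, 3/2): F = (-1.0000, -0.8750).
Jacobian J = [[2·x + 2·y^2 - 4·y, 4·x·y - 4·x], [-3·y^2 + 5·y, -6·x·y + 5·x]].
At the point, J = [[1.5000, 3.0000], [0.7500, -6.0000]] (det J = -11.2500).
Solving J·Δ = −F gives Δ = (0.7667, -0.0500).
Then the next iterate is (x, y)₁ = (2.2667, 1.4500).
Round to (2.2667, 1.4500) and repeat: F = (0.522542, 0.136365), J = [[2.9384, 4.080060], [0.9425, -8.386790]].
Δ = (-0.1734, -0.0032), so (x, y)₂ = (2.0933, 1.4468).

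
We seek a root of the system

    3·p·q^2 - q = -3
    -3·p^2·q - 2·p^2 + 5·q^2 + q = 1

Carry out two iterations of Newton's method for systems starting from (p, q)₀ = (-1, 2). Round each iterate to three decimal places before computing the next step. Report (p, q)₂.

(-0.903, 0.931)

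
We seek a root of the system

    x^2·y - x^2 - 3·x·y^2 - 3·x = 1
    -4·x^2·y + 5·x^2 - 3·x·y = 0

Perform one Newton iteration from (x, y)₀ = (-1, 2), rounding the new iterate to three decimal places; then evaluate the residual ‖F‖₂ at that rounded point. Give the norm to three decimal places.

183.810

At (-1, 2): F = (15.000, 3.000).
Jacobian J = [[2·x·y - 2·x - 3·y^2 - 3, x^2 - 6·x·y], [-8·x·y + 10·x - 3·y, -4·x^2 - 3·x]].
At the point, J = [[-17.000, 13.000], [0.000, -1.000]] (det J = 17.000).
Solving J·Δ = −F gives Δ = (3.176, 3.000).
Then the next iterate is (x, y)₁ = (2.176, 5.000).
Re-evaluating at (2.176, 5.000): F = (-151.78810, -103.66464), so ‖F‖₂ = 183.810.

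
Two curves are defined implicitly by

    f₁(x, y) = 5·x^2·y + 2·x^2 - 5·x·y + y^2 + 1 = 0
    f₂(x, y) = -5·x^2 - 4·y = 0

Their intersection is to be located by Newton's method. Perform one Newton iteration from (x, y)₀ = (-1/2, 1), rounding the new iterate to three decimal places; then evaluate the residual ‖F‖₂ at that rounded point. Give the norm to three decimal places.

At (-1/2, 1): F = (6.250, -5.250).
Jacobian J = [[10·x·y + 4·x - 5·y, 5·x^2 - 5·x + 2·y], [-10·x, -4]].
At the point, J = [[-12.000, 5.750], [5.000, -4.000]] (det J = 19.250).
Solving J·Δ = −F gives Δ = (-0.269, -1.649).
Then the next iterate is (x, y)₁ = (-0.769, -0.649).
Re-evaluating at (-0.769, -0.649): F = (-1.81045, -0.36081), so ‖F‖₂ = 1.846.

1.846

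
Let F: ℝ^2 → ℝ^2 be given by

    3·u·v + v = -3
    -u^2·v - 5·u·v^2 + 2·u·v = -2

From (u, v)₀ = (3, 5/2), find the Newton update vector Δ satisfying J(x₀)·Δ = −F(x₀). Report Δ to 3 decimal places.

At (3, 5/2): F = (28.000, -99.250).
Jacobian J = [[3·v, 3·u + 1], [-2·u·v - 5·v^2 + 2·v, -u^2 - 10·u·v + 2·u]].
At the point, J = [[7.500, 10.000], [-41.250, -78.000]] (det J = -172.500).
Solving J·Δ = −F gives Δ = (-6.907, 2.380).

(-6.907, 2.380)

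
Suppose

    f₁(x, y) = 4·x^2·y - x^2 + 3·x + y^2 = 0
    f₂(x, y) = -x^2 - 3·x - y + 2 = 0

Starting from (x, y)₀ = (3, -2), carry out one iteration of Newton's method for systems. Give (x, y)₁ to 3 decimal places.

(1.478, -2.301)

At (3, -2): F = (-68.000, -14.000).
Jacobian J = [[8·x·y - 2·x + 3, 4·x^2 + 2·y], [-2·x - 3, -1]].
At the point, J = [[-51.000, 32.000], [-9.000, -1.000]] (det J = 339.000).
Solving J·Δ = −F gives Δ = (-1.522, -0.301).
Then the next iterate is (x, y)₁ = (1.478, -2.301).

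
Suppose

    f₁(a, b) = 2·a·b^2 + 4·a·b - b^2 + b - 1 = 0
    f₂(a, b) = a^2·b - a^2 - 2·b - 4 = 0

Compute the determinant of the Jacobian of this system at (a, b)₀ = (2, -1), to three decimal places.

J = [[2·b^2 + 4·b, 4·a·b + 4·a - 2·b + 1], [2·a·b - 2·a, a^2 - 2]].
At the point, J = [[-2.000, 3.000], [-8.000, 2.000]].
det J = 20.000.

20.000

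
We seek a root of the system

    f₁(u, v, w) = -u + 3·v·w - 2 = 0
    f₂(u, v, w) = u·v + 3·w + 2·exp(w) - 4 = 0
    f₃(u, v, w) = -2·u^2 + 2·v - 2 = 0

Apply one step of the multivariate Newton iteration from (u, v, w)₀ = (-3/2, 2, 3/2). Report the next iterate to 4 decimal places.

(-0.8342, 1.2527, 0.7547)

At (-3/2, 2, 3/2): F = (8.5000, 6.463378, -2.5000).
Jacobian J = [[-1, 3·w, 3·v], [v, u, 2·exp(w) + 3], [-4·u, 2, 0]].
At the point, J = [[-1.0000, 4.5000, 6.0000], [2.0000, -1.5000, 11.963378], [6.0000, 2.0000, 0.0000]] (det J = 424.937966).
Solving J·Δ = −F gives Δ = (0.6658, -0.7473, -0.7453).
Then the next iterate is (u, v, w)₁ = (-0.8342, 1.2527, 0.7547).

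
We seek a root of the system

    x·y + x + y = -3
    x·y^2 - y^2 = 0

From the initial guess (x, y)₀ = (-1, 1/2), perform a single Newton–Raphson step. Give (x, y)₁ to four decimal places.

(-2.3333, 0.0833)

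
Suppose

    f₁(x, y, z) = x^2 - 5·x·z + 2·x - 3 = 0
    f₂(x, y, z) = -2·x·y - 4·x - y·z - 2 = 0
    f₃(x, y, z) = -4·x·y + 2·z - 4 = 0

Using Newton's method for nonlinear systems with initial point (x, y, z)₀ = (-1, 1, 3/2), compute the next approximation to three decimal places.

At (-1, 1, 3/2): F = (3.500, 2.500, 3.000).
Jacobian J = [[2·x - 5·z + 2, 0, -5·x], [-2·y - 4, -2·x - z, -y], [-4·y, -4·x, 2]].
At the point, J = [[-7.500, 0.000, 5.000], [-6.000, 0.500, -1.000], [-4.000, 4.000, 2.000]] (det J = -147.500).
Solving J·Δ = −F gives Δ = (0.407, -0.298, -0.090).
Then the next iterate is (x, y, z)₁ = (-0.593, 0.702, 1.410).

(-0.593, 0.702, 1.410)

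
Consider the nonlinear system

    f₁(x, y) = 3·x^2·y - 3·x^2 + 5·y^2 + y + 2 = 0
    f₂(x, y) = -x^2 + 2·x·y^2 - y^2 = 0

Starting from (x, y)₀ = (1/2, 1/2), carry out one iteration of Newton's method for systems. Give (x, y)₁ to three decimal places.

(0.000, -0.111)

At (1/2, 1/2): F = (3.375, -0.250).
Jacobian J = [[6·x·y - 6·x, 3·x^2 + 10·y + 1], [-2·x + 2·y^2, 4·x·y - 2·y]].
At the point, J = [[-1.500, 6.750], [-0.500, 0.000]] (det J = 3.375).
Solving J·Δ = −F gives Δ = (-0.500, -0.611).
Then the next iterate is (x, y)₁ = (0.000, -0.111).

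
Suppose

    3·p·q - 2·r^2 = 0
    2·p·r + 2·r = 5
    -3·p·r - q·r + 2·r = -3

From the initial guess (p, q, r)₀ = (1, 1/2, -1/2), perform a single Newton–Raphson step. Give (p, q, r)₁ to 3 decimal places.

(0.526, -0.684, 1.132)

At (1, 1/2, -1/2): F = (1.000, -7.000, 3.750).
Jacobian J = [[3·q, 3·p, -4·r], [2·r, 0, 2·p + 2], [-3·r, -r, -3·p - q + 2]].
At the point, J = [[1.500, 3.000, 2.000], [-1.000, 0.000, 4.000], [1.500, 0.500, -1.500]] (det J = 9.500).
Solving J·Δ = −F gives Δ = (-0.474, -1.184, 1.632).
Then the next iterate is (p, q, r)₁ = (0.526, -0.684, 1.132).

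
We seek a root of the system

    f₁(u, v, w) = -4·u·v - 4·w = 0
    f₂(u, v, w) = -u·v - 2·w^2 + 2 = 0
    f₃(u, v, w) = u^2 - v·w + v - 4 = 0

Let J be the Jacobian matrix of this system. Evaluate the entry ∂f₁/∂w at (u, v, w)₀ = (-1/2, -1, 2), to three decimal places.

-4.000

∂f₁/∂w = -4.
At (-1/2, -1, 2) this is -4.000.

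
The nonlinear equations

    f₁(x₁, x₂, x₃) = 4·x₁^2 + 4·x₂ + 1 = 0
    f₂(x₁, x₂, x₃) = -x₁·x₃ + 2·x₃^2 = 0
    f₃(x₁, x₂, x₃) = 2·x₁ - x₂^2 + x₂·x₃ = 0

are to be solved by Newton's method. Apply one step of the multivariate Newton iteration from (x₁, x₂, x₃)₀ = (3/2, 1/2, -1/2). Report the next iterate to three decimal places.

(0.408, 0.777, -0.299)

At (3/2, 1/2, -1/2): F = (12.000, 1.250, 2.500).
Jacobian J = [[8·x₁, 4, 0], [-x₃, 0, -x₁ + 4·x₃], [2, -2·x₂ + x₃, x₂]].
At the point, J = [[12.000, 4.000, 0.000], [0.500, 0.000, -3.500], [2.000, -1.500, 0.500]] (det J = -92.000).
Solving J·Δ = −F gives Δ = (-1.092, 0.277, 0.201).
Then the next iterate is (x₁, x₂, x₃)₁ = (0.408, 0.777, -0.299).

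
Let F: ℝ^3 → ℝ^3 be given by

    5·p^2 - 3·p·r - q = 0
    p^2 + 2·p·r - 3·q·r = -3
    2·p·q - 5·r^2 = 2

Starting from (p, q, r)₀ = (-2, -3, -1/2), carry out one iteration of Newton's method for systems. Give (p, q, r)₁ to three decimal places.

(-0.963, -2.416, -0.538)

At (-2, -3, -1/2): F = (20.000, 4.500, 8.750).
Jacobian J = [[10·p - 3·r, -1, -3·p], [2·p + 2·r, -3·r, 2·p - 3·q], [2·q, 2·p, -10·r]].
At the point, J = [[-18.500, -1.000, 6.000], [-5.000, 1.500, 5.000], [-6.000, -4.000, 5.000]] (det J = -329.750).
Solving J·Δ = −F gives Δ = (1.037, 0.584, -0.038).
Then the next iterate is (p, q, r)₁ = (-0.963, -2.416, -0.538).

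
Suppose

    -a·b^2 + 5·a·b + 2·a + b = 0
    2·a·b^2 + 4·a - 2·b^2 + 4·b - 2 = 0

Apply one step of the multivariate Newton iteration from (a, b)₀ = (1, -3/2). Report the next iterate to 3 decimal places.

(0.991, -0.480)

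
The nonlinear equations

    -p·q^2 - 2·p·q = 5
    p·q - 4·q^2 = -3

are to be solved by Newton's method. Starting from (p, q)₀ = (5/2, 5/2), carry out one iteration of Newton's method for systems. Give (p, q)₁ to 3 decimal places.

(1.236, 1.419)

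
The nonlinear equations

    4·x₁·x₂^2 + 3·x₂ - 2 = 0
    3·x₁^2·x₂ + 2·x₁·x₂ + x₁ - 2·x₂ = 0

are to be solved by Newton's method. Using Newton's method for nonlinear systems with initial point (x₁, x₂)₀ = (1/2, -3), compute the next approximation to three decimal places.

At (1/2, -3): F = (7.000, 1.250).
Jacobian J = [[4·x₂^2, 8·x₁·x₂ + 3], [6·x₁·x₂ + 2·x₂ + 1, 3·x₁^2 + 2·x₁ - 2]].
At the point, J = [[36.000, -9.000], [-14.000, -0.250]] (det J = -135.000).
Solving J·Δ = −F gives Δ = (0.070, 1.059).
Then the next iterate is (x₁, x₂)₁ = (0.570, -1.941).

(0.570, -1.941)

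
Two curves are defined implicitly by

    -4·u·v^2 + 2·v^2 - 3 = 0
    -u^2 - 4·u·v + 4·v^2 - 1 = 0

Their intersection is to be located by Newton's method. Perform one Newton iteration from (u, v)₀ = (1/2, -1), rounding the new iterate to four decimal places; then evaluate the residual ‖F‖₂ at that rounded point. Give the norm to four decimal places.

1.3835

At (1/2, -1): F = (-3.0000, 4.7500).
Jacobian J = [[-4·v^2, -8·u·v + 4·v], [-2·u - 4·v, -4·u + 8·v]].
At the point, J = [[-4.0000, 0.0000], [3.0000, -10.0000]] (det J = 40.0000).
Solving J·Δ = −F gives Δ = (-0.7500, 0.2500).
Then the next iterate is (u, v)₁ = (-0.2500, -0.7500).
Re-evaluating at (-0.2500, -0.7500): F = (-1.3125, 0.4375), so ‖F‖₂ = 1.3835.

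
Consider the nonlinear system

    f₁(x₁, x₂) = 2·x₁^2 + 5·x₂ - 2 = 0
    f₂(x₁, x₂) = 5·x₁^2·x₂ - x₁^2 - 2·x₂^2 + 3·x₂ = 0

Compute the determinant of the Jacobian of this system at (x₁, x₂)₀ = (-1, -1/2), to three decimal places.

-75.000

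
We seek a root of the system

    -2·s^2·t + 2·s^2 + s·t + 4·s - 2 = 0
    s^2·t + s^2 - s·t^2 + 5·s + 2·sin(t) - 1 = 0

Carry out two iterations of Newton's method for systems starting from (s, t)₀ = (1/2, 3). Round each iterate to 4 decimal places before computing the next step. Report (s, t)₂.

(0.3693, 2.5595)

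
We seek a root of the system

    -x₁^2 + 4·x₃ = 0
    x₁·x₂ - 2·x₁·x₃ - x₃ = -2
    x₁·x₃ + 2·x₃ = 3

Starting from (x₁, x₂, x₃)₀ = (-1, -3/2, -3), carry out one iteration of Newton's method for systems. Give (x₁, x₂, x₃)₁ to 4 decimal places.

(-1.7857, -0.8929, 0.6429)

At (-1, -3/2, -3): F = (-13.0000, 0.5000, -6.0000).
Jacobian J = [[-2·x₁, 0, 4], [x₂ - 2·x₃, x₁, -2·x₁ - 1], [x₃, 0, x₁ + 2]].
At the point, J = [[2.0000, 0.0000, 4.0000], [4.5000, -1.0000, 1.0000], [-3.0000, 0.0000, 1.0000]] (det J = -14.0000).
Solving J·Δ = −F gives Δ = (-0.7857, 0.6071, 3.6429).
Then the next iterate is (x₁, x₂, x₃)₁ = (-1.7857, -0.8929, 0.6429).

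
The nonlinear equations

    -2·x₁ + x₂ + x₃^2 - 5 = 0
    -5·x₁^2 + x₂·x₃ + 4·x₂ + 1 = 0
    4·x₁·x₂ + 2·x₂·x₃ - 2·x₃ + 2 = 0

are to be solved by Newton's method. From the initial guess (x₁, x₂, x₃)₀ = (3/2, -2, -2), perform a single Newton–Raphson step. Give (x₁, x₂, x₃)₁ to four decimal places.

(45.7500, 418.5000, 79.5000)

At (3/2, -2, -2): F = (-6.0000, -14.2500, 2.0000).
Jacobian J = [[-2, 1, 2·x₃], [-10·x₁, x₃ + 4, x₂], [4·x₂, 4·x₁ + 2·x₃, 2·x₂ - 2]].
At the point, J = [[-2.0000, 1.0000, -4.0000], [-15.0000, 2.0000, -2.0000], [-8.0000, 2.0000, -6.0000]] (det J = -2.0000).
Solving J·Δ = −F gives Δ = (44.2500, 420.5000, 81.5000).
Then the next iterate is (x₁, x₂, x₃)₁ = (45.7500, 418.5000, 79.5000).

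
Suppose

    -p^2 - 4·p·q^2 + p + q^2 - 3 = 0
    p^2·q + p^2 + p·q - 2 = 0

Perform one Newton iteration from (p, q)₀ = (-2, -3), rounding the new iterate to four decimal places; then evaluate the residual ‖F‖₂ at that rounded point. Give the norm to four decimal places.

19.1528

At (-2, -3): F = (72.0000, -4.0000).
Jacobian J = [[-2·p - 4·q^2 + 1, -8·p·q + 2·q], [2·p·q + 2·p + q, p^2 + p]].
At the point, J = [[-31.0000, -54.0000], [5.0000, 2.0000]] (det J = 208.0000).
Solving J·Δ = −F gives Δ = (0.3462, 1.1346).
Then the next iterate is (p, q)₁ = (-1.6538, -1.8654).
Re-evaluating at (-1.6538, -1.8654): F = (19.109888, -1.281918), so ‖F‖₂ = 19.1528.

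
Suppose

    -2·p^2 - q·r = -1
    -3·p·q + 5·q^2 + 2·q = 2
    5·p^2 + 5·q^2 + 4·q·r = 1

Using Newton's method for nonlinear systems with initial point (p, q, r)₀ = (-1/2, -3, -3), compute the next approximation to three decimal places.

At (-1/2, -3, -3): F = (-8.500, 32.500, 81.250).
Jacobian J = [[-4·p, -r, -q], [-3·q, -3·p + 10·q + 2, 0], [10·p, 10·q + 4·r, 4·q]].
At the point, J = [[2.000, 3.000, 3.000], [9.000, -26.500, 0.000], [-5.000, -42.000, -12.000]] (det J = -571.500).
Solving J·Δ = −F gives Δ = (1.455, 1.720, 0.143).
Then the next iterate is (p, q, r)₁ = (0.955, -1.280, -2.857).

(0.955, -1.280, -2.857)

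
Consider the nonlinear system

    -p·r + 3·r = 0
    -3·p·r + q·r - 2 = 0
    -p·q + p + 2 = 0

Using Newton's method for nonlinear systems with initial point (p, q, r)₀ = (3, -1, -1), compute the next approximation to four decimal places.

(3.0000, 1.6667, -0.4667)

At (3, -1, -1): F = (0.0000, 8.0000, 8.0000).
Jacobian J = [[-r, 0, -p + 3], [-3·r, r, -3·p + q], [-q + 1, -p, 0]].
At the point, J = [[1.0000, 0.0000, 0.0000], [3.0000, -1.0000, -10.0000], [2.0000, -3.0000, 0.0000]] (det J = -30.0000).
Solving J·Δ = −F gives Δ = (0.0000, 2.6667, 0.5333).
Then the next iterate is (p, q, r)₁ = (3.0000, 1.6667, -0.4667).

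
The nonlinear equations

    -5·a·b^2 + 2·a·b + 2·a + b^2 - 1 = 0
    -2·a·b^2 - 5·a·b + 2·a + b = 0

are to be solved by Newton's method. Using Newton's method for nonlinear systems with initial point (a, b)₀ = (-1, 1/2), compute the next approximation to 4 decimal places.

(0.4444, 0.4931)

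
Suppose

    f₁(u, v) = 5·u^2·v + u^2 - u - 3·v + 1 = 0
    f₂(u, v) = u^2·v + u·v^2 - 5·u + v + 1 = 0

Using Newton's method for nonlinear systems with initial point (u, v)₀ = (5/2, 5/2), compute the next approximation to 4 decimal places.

At (5/2, 5/2): F = (75.3750, 22.2500).
Jacobian J = [[10·u·v + 2·u - 1, 5·u^2 - 3], [2·u·v + v^2 - 5, u^2 + 2·u·v + 1]].
At the point, J = [[66.5000, 28.2500], [13.7500, 19.7500]] (det J = 924.9375).
Solving J·Δ = −F gives Δ = (-0.9299, -0.4792).
Then the next iterate is (u, v)₁ = (1.5701, 2.0208).

(1.5701, 2.0208)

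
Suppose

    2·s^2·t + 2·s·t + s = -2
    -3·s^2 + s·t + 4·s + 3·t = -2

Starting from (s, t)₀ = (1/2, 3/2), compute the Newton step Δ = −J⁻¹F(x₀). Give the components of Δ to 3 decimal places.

At (1/2, 3/2): F = (4.750, 8.500).
Jacobian J = [[4·s·t + 2·t + 1, 2·s^2 + 2·s], [-6·s + t + 4, s + 3]].
At the point, J = [[7.000, 1.500], [2.500, 3.500]] (det J = 20.750).
Solving J·Δ = −F gives Δ = (-0.187, -2.295).

(-0.187, -2.295)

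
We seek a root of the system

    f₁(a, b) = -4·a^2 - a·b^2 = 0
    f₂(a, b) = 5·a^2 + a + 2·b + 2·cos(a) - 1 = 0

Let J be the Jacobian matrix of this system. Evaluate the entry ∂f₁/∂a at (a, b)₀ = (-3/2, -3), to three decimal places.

3.000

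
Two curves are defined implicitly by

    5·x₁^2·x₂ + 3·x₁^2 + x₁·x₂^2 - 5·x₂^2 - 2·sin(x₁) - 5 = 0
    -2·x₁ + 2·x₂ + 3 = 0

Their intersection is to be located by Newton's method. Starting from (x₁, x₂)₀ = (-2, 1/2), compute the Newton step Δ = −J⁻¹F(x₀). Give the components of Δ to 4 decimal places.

At (-2, 1/2): F = (17.068595, 8.0000).
Jacobian J = [[10·x₁·x₂ + 6·x₁ + x₂^2 - 2·cos(x₁), 5·x₁^2 + 2·x₁·x₂ - 10·x₂], [-2, 2]].
At the point, J = [[-20.917706, 13.0000], [-2.0000, 2.0000]] (det J = -15.835413).
Solving J·Δ = −F gives Δ = (-4.4118, -8.4118).

(-4.4118, -8.4118)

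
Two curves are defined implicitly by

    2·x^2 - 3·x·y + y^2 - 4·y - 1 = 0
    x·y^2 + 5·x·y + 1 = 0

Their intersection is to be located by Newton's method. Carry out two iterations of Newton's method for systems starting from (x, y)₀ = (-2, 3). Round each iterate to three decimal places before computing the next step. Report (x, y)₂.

At (-2, 3): F = (22.000, -47.000).
Jacobian J = [[4·x - 3·y, -3·x + 2·y - 4], [y^2 + 5·y, 2·x·y + 5·x]].
At the point, J = [[-17.000, 8.000], [24.000, -22.000]] (det J = 182.000).
Solving J·Δ = −F gives Δ = (0.593, -1.489).
Then the next iterate is (x, y)₁ = (-1.407, 1.511).
Round to (-1.407, 1.511) and repeat: F = (5.57635, -12.84224), J = [[-10.161, 3.243], [9.83812, -11.28695]].
Δ = (0.257, -0.914), so (x, y)₂ = (-1.150, 0.597).

(-1.150, 0.597)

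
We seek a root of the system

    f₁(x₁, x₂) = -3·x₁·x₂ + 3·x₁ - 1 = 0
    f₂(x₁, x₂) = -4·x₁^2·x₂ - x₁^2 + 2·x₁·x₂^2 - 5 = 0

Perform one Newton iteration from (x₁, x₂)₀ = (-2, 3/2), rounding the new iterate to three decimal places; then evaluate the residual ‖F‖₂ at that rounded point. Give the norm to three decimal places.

11.772

At (-2, 3/2): F = (2.000, -42.000).
Jacobian J = [[-3·x₂ + 3, -3·x₁], [-8·x₁·x₂ - 2·x₁ + 2·x₂^2, -4·x₁^2 + 4·x₁·x₂]].
At the point, J = [[-1.500, 6.000], [32.500, -28.000]] (det J = -153.000).
Solving J·Δ = −F gives Δ = (1.281, -0.013).
Then the next iterate is (x₁, x₂)₁ = (-0.719, 1.487).
Re-evaluating at (-0.719, 1.487): F = (0.05046, -11.77151), so ‖F‖₂ = 11.772.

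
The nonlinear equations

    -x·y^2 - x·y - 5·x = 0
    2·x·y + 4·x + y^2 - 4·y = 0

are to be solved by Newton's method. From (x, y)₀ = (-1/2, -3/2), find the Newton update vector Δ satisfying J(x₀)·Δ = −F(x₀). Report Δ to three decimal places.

(0.324, 1.009)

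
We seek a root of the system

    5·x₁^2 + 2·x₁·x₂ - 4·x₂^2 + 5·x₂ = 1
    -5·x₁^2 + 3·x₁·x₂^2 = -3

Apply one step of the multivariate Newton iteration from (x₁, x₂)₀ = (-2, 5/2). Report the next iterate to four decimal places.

At (-2, 5/2): F = (-3.5000, -54.5000).
Jacobian J = [[10·x₁ + 2·x₂, 2·x₁ - 8·x₂ + 5], [-10·x₁ + 3·x₂^2, 6·x₁·x₂]].
At the point, J = [[-15.0000, -19.0000], [38.7500, -30.0000]] (det J = 1186.2500).
Solving J·Δ = −F gives Δ = (0.7844, -0.8035).
Then the next iterate is (x₁, x₂)₁ = (-1.2156, 1.6965).

(-1.2156, 1.6965)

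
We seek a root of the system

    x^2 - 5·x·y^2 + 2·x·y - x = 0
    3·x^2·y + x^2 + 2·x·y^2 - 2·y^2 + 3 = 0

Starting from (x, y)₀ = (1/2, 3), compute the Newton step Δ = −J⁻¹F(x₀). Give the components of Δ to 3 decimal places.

At (1/2, 3): F = (-19.750, -3.500).
Jacobian J = [[2·x - 5·y^2 + 2·y - 1, -10·x·y + 2·x], [6·x·y + 2·x + 2·y^2, 3·x^2 + 4·x·y - 4·y]].
At the point, J = [[-39.000, -14.000], [28.000, -5.250]] (det J = 596.750).
Solving J·Δ = −F gives Δ = (-0.092, -1.155).

(-0.092, -1.155)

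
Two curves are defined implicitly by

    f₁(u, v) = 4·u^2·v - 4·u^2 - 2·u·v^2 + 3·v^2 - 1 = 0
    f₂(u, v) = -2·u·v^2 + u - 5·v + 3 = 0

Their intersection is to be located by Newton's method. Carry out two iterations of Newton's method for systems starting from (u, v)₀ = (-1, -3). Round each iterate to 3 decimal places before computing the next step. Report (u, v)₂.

At (-1, -3): F = (28.000, 35.000).
Jacobian J = [[8·u·v - 8·u - 2·v^2, 4·u^2 - 4·u·v + 6·v], [-2·v^2 + 1, -4·u·v - 5]].
At the point, J = [[14.000, -26.000], [-17.000, -17.000]] (det J = -680.000).
Solving J·Δ = −F gives Δ = (0.638, 1.421).
Then the next iterate is (u, v)₁ = (-0.362, -1.579).
Round to (-0.362, -1.579) and repeat: F = (6.93298, 12.33811), J = [[2.48230, -11.23622], [-3.98648, -7.28639]].
Δ = (1.401, 0.927), so (u, v)₂ = (1.039, -0.652).

(1.039, -0.652)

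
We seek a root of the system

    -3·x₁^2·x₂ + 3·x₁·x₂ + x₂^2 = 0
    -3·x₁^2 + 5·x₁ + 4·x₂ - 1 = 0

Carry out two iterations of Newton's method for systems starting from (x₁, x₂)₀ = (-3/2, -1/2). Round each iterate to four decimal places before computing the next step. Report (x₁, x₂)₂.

At (-3/2, -1/2): F = (5.8750, -17.2500).
Jacobian J = [[-6·x₁·x₂ + 3·x₂, -3·x₁^2 + 3·x₁ + 2·x₂], [-6·x₁ + 5, 4]].
At the point, J = [[-6.0000, -12.2500], [14.0000, 4.0000]] (det J = 147.5000).
Solving J·Δ = −F gives Δ = (1.2733, -0.1441).
Then the next iterate is (x₁, x₂)₁ = (-0.2267, -0.6441).
Round to (-0.2267, -0.6441) and repeat: F = (0.952224, -4.864079), J = [[-2.808405, -2.122479], [6.3602, 4.0000]].
Δ = (2.8754, -3.3560), so (x₁, x₂)₂ = (2.6487, -4.0001).

(2.6487, -4.0001)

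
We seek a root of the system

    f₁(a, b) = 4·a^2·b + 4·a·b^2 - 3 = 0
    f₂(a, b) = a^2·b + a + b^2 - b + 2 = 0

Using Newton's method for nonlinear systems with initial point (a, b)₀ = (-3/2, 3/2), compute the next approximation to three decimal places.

At (-3/2, 3/2): F = (-3.000, 4.625).
Jacobian J = [[8·a·b + 4·b^2, 4·a^2 + 8·a·b], [2·a·b + 1, a^2 + 2·b - 1]].
At the point, J = [[-9.000, -9.000], [-3.500, 4.250]] (det J = -69.750).
Solving J·Δ = −F gives Δ = (0.414, -0.747).
Then the next iterate is (a, b)₁ = (-1.086, 0.753).

(-1.086, 0.753)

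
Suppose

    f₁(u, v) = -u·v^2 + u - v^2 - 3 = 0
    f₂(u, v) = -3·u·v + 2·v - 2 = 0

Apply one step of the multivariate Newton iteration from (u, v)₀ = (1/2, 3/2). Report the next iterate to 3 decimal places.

(0.090, 0.308)

At (1/2, 3/2): F = (-5.875, -1.250).
Jacobian J = [[-v^2 + 1, -2·u·v - 2·v], [-3·v, -3·u + 2]].
At the point, J = [[-1.250, -4.500], [-4.500, 0.500]] (det J = -20.875).
Solving J·Δ = −F gives Δ = (-0.410, -1.192).
Then the next iterate is (u, v)₁ = (0.090, 0.308).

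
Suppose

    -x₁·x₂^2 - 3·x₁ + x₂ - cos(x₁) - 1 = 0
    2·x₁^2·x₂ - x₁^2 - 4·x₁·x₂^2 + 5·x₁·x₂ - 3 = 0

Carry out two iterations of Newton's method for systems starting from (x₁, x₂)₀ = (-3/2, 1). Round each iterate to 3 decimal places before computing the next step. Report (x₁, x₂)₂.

At (-3/2, 1): F = (5.92926, -2.250).
Jacobian J = [[-x₂^2 + sin(x₁) - 3, -2·x₁·x₂ + 1], [4·x₁·x₂ - 2·x₁ - 4·x₂^2 + 5·x₂, 2·x₁^2 - 8·x₁·x₂ + 5·x₁]].
At the point, J = [[-4.99749, 4.000], [-2.000, 9.000]] (det J = -36.97745).
Solving J·Δ = −F gives Δ = (1.687, 0.625).
Then the next iterate is (x₁, x₂)₁ = (0.187, 1.625).
Round to (0.187, 1.625) and repeat: F = (-1.41236, -3.37713), J = [[-5.45471, 0.39225], [-1.596, -1.42606]].
Δ = (-0.397, -1.924), so (x₁, x₂)₂ = (-0.210, -0.299).

(-0.210, -0.299)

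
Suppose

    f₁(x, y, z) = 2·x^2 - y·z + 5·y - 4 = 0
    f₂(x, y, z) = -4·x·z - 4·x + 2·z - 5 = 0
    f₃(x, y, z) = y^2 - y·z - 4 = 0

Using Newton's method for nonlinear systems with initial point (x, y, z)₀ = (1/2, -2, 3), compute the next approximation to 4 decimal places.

At (1/2, -2, 3): F = (-7.5000, -7.0000, 6.0000).
Jacobian J = [[4·x, -z + 5, -y], [-4·z - 4, 0, -4·x + 2], [0, 2·y - z, -y]].
At the point, J = [[2.0000, 2.0000, 2.0000], [-16.0000, 0.0000, 0.0000], [0.0000, -7.0000, 2.0000]] (det J = 288.0000).
Solving J·Δ = −F gives Δ = (-0.4375, 1.5972, 2.5903).
Then the next iterate is (x, y, z)₁ = (0.0625, -0.4028, 5.5903).

(0.0625, -0.4028, 5.5903)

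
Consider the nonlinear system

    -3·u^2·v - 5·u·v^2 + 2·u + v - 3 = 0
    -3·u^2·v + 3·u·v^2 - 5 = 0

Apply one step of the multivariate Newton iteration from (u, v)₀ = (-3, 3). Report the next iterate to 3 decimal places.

(-1.881, 2.058)

At (-3, 3): F = (48.000, -167.000).
Jacobian J = [[-6·u·v - 5·v^2 + 2, -3·u^2 - 10·u·v + 1], [-6·u·v + 3·v^2, -3·u^2 + 6·u·v]].
At the point, J = [[11.000, 64.000], [81.000, -81.000]] (det J = -6075.000).
Solving J·Δ = −F gives Δ = (1.119, -0.942).
Then the next iterate is (u, v)₁ = (-1.881, 2.058).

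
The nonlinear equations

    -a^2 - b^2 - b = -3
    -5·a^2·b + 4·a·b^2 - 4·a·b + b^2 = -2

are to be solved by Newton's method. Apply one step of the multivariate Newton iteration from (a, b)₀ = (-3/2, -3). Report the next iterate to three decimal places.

(-1.607, -1.886)

At (-3/2, -3): F = (-5.250, -27.250).
Jacobian J = [[-2·a, -2·b - 1], [-10·a·b + 4·b^2 - 4·b, -5·a^2 + 8·a·b - 4·a + 2·b]].
At the point, J = [[3.000, 5.000], [3.000, 24.750]] (det J = 59.250).
Solving J·Δ = −F gives Δ = (-0.107, 1.114).
Then the next iterate is (a, b)₁ = (-1.607, -1.886).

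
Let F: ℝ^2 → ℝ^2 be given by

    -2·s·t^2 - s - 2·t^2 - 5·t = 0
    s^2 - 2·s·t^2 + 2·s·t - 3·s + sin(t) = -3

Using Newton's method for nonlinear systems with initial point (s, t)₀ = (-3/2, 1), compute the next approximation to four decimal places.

At (-3/2, 1): F = (-2.5000, 10.591471).
Jacobian J = [[-2·t^2 - 1, -4·s·t - 4·t - 5], [2·s - 2·t^2 + 2·t - 3, -4·s·t + 2·s + cos(t)]].
At the point, J = [[-3.0000, -3.0000], [-6.0000, 3.540302]] (det J = -28.620907).
Solving J·Δ = −F gives Δ = (0.8009, -1.6343).
Then the next iterate is (s, t)₁ = (-0.6991, -0.6343).

(-0.6991, -0.6343)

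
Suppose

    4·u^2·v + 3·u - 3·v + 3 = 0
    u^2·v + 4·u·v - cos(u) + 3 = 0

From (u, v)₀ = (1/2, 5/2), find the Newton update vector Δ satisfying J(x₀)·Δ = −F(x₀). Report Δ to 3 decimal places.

(-0.260, -1.942)

At (1/2, 5/2): F = (-0.500, 7.74742).
Jacobian J = [[8·u·v + 3, 4·u^2 - 3], [2·u·v + 4·v + sin(u), u^2 + 4·u]].
At the point, J = [[13.000, -2.000], [12.97943, 2.250]] (det J = 55.20885).
Solving J·Δ = −F gives Δ = (-0.260, -1.942).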